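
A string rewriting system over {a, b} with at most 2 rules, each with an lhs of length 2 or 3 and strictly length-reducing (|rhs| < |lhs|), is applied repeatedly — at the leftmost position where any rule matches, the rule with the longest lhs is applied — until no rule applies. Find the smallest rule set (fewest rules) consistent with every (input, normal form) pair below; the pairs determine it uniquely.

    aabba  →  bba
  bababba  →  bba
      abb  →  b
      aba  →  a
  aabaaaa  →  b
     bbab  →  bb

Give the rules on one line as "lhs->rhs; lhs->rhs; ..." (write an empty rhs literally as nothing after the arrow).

aa->; ab->

  | aabba => bba
  | bababba => babba => bba
  | abb => b
  | aba => a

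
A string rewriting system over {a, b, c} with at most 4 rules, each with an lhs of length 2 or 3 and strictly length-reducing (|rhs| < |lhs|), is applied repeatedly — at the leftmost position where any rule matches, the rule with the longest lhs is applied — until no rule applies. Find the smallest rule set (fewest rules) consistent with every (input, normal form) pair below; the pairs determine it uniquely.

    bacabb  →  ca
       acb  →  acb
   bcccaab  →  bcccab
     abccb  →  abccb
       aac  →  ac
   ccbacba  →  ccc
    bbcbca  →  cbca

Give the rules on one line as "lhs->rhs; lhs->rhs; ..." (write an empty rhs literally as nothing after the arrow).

aa->a; ba->; bb->

  | bacabb => cabb => ca
  | acb
  | bcccaab => bcccab
  | abccb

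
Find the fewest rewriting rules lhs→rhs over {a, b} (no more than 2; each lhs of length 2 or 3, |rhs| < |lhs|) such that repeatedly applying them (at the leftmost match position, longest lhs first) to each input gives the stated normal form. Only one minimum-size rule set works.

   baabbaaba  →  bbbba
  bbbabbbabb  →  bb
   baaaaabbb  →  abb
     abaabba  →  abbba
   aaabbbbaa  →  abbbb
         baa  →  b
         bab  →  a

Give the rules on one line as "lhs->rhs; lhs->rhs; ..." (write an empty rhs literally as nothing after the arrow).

  | baabbaaba => bbbaaba => bbbba
  | bbbabbbabb => bbabbabb => bababb => aabb => bb
  | baaaaabbb => baaabbb => babbb => abb
  | abaabba => abbba

aa->; bab->a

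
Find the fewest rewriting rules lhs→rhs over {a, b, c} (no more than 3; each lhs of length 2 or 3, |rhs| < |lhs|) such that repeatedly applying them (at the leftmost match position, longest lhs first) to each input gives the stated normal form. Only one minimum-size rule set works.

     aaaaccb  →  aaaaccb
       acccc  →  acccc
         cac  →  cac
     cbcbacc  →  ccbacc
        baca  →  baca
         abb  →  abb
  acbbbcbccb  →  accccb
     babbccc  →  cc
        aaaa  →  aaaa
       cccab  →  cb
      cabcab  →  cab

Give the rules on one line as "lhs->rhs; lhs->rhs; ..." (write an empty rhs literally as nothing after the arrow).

abc->; bc->c; cca->

  | aaaaccb
  | acccc
  | cac
  | cbcbacc => ccbacc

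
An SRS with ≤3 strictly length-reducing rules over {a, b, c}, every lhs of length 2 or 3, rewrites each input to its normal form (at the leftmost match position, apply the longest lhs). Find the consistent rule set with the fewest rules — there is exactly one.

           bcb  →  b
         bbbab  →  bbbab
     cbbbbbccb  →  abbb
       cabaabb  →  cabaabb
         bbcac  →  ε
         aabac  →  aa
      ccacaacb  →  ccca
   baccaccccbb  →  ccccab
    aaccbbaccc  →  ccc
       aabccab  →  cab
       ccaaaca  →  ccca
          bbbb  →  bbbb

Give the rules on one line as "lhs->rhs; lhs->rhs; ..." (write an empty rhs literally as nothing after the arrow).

  | bcb => b
  | bbbab
  | cbbbbbccb => abbbbccb => abbbcb => abbb
  | cabaabb

ac->c; bc->; cb->a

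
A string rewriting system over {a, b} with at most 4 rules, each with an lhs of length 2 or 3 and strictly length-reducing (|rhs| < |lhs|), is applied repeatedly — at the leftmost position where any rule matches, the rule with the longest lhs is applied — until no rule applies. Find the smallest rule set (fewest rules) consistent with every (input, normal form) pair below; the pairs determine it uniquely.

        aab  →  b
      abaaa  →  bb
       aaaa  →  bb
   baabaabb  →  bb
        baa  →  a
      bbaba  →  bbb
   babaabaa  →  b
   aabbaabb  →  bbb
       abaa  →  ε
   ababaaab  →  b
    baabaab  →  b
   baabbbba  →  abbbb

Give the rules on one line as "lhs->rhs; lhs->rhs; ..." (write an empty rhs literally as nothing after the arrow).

  | aab => b
  | abaaa => aaa => bb
  | aaaa => bba => bb
  | baabaabb => abaabb => aabb => bb

aa->; aaa->bb; ba->b; baa->a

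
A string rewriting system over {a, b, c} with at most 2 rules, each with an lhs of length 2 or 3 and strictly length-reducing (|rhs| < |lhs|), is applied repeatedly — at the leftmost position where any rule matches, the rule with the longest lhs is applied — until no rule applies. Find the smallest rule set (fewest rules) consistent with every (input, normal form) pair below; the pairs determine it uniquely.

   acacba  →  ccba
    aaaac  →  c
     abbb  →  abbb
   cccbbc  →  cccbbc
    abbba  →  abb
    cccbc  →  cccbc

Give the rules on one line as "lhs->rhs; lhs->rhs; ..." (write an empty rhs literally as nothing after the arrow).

ac->c; bba->b

  | acacba => cacba => ccba
  | aaaac => aaac => aac => ac => c
  | abbb
  | cccbbc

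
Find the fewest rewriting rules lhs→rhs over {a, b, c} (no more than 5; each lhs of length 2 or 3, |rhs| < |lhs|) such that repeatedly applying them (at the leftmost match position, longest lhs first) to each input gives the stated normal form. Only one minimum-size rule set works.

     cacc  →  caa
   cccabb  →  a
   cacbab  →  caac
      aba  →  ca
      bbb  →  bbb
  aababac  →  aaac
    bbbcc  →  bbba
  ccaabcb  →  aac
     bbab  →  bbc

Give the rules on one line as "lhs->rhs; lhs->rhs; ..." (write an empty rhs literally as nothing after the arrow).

ab->c; cb->a; cc->a; ccc->

  | cacc => caa
  | cccabb => abb => cb => a
  | cacbab => caaab => caac
  | aba => ca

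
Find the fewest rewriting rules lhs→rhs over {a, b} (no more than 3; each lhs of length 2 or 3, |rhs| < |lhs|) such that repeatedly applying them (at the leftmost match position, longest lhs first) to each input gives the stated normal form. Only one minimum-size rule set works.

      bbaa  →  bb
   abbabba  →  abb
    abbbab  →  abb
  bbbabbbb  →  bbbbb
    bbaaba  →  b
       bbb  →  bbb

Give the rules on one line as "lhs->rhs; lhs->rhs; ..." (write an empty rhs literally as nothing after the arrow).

ba->b; bab->

  | bbaa => bba => bb
  | abbabba => abba => abb
  | abbbab => abb
  | bbbabbbb => bbbbb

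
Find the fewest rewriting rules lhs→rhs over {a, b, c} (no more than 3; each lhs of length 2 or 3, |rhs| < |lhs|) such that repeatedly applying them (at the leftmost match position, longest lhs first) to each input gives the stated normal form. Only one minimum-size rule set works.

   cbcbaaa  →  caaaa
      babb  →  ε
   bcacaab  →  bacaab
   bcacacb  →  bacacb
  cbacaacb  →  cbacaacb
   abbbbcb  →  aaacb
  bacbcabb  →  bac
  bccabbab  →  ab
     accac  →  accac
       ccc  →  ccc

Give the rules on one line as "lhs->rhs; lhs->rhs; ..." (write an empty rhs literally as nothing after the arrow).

baa->; bb->a; bc->b

  | cbcbaaa => cbbaaa => caaaa
  | babb => baa => ε
  | bcacaab => bacaab
  | bcacacb => bacacb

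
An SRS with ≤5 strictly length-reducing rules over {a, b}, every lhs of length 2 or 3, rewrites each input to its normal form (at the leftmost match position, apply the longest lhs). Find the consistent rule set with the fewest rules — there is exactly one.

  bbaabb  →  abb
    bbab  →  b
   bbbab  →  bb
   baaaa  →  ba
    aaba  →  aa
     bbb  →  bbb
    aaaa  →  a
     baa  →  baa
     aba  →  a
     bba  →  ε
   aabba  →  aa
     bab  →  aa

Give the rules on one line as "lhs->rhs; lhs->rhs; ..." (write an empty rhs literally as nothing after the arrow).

aaa->; aba->a; bab->aa; bba->

  | bbaabb => abb
  | bbab => b
  | bbbab => bb
  | baaaa => ba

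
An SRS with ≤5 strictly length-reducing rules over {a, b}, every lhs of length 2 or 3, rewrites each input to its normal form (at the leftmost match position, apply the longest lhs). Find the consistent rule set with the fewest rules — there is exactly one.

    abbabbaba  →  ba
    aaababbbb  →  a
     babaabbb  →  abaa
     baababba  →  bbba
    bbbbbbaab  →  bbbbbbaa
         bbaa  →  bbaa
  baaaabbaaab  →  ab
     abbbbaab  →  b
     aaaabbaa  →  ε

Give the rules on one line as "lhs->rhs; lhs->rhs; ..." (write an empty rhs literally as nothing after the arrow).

aaa->; aab->aa; abb->a; bab->ab

  | abbabbaba => aabbaba => aababa => aaaba => ba
  | aaababbbb => babbbb => abbbb => abb => a
  | babaabbb => abaabbb => abaabb => abaab => abaa
  | baababba => baaabba => bbba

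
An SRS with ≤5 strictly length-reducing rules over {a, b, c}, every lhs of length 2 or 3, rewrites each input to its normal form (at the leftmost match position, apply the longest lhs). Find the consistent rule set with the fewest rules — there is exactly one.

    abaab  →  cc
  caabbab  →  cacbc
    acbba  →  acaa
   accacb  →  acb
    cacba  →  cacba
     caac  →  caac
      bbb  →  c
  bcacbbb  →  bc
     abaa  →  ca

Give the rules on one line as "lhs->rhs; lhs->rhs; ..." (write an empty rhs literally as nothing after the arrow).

ab->c; aba->c; acc->; bb->a

  | abaab => cab => cc
  | caabbab => cacbab => cacbc
  | acbba => acaa
  | accacb => acb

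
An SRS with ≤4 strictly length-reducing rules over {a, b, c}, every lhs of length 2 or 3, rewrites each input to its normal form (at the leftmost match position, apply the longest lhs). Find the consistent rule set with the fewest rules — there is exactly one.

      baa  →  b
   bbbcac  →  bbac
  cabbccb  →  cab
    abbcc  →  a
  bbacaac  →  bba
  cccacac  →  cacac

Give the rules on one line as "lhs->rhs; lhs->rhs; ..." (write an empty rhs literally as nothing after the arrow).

  | baa => b
  | bbbcac => bbac
  | cabbccb => cabcb => cab
  | abbcc => abc => a

aa->; bc->; cc->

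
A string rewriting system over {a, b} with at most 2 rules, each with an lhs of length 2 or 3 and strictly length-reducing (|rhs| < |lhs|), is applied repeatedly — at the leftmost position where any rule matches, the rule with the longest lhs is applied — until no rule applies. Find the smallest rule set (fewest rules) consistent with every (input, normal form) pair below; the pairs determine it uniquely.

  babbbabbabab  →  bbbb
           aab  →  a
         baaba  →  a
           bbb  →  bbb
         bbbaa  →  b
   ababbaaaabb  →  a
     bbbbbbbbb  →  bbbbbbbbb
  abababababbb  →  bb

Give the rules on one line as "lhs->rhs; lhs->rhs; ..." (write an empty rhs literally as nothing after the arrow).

  | babbbabbabab => bbbabbabab => bbbbabab => bbbbab => bbbb
  | aab => a
  | baaba => aba => a
  | bbb

ab->; ba->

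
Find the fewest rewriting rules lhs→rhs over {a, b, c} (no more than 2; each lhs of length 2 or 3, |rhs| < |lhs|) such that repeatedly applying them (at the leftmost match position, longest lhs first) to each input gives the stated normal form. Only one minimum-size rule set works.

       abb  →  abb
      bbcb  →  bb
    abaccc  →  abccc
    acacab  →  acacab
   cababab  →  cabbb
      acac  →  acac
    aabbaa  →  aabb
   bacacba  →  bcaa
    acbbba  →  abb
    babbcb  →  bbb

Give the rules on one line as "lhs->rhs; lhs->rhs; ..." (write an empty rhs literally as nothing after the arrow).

ba->b; cb->

  | abb
  | bbcb => bb
  | abaccc => abccc
  | acacab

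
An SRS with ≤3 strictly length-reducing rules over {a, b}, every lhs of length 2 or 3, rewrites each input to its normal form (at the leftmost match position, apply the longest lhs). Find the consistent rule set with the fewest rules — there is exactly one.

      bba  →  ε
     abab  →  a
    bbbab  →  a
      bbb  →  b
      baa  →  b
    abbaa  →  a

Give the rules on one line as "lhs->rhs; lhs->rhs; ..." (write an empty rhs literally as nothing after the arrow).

aa->; ab->b; bb->a

  | bba => aa => ε
  | abab => bab => bb => a
  | bbbab => abab => bab => bb => a
  | bbb => ab => b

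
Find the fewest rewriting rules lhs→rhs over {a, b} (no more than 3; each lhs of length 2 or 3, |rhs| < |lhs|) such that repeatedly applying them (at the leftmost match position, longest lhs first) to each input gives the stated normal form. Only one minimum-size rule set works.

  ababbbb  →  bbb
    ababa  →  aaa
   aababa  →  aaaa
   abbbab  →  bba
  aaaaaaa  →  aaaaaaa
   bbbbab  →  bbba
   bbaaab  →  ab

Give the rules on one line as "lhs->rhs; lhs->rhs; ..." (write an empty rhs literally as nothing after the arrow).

abb->bb; baa->a; bab->a

  | ababbbb => aabbb => abbb => bbb
  | ababa => aaa
  | aababa => aaaa
  | abbbab => bbbab => bba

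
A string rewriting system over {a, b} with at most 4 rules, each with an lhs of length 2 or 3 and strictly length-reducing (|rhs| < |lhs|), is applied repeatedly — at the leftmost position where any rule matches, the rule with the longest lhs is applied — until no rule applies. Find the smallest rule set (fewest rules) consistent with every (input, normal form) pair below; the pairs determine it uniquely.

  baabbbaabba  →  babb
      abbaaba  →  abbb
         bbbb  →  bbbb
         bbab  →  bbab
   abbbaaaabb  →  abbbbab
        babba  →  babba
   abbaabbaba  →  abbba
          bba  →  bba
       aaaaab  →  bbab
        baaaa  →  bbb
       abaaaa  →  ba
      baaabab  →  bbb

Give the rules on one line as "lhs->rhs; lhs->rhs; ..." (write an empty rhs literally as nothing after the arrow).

  | baabbbaabba => babbaabba => babbaba => babb
  | abbaaba => abbaa => abbb
  | bbbb
  | bbab

aa->b; aab->a; aba->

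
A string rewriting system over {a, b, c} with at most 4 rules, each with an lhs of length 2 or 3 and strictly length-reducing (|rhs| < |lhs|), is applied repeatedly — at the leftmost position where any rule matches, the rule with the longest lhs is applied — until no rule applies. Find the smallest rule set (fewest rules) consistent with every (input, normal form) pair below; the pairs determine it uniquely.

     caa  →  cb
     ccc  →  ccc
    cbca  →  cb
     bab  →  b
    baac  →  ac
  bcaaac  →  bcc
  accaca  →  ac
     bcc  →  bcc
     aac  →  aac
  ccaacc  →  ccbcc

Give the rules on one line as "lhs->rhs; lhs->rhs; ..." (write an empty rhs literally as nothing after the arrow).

  | caa => cb
  | ccc
  | cbca => cb
  | bab => b

ba->; ca->; caa->cb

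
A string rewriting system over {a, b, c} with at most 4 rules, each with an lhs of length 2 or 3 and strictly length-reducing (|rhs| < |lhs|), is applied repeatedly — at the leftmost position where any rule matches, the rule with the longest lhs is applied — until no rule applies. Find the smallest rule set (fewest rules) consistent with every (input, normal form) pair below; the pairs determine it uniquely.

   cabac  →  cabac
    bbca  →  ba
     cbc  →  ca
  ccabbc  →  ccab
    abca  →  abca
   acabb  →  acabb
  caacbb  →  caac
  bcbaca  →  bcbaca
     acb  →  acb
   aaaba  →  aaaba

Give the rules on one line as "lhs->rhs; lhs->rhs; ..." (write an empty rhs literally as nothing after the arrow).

  | cabac
  | bbca => ba
  | cbc => ca
  | ccabbc => ccab

bbc->b; cbb->c; cbc->ca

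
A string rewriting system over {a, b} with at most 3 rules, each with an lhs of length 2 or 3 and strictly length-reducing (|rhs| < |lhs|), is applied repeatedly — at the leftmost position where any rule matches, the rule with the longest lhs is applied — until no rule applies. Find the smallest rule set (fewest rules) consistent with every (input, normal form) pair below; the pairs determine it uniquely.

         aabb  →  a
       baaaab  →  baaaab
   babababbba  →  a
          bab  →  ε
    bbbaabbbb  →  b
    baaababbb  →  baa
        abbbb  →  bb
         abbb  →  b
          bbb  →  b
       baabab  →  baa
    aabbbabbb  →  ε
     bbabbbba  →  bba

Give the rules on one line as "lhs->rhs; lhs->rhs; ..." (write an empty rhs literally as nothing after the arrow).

abb->; bab->; bbb->b

  | aabb => a
  | baaaab
  | babababbba => ababbba => abba => a
  | bab => ε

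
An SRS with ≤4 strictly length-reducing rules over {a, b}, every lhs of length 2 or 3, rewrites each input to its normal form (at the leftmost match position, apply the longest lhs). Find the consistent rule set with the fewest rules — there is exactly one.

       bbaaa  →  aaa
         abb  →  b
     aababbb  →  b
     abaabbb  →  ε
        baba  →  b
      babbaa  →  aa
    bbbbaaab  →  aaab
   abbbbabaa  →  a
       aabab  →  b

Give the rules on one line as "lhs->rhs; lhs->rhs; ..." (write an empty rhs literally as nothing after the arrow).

  | bbaaa => aaa
  | abb => b
  | aababbb => abbbb => bbb => b
  | abaabbb => babbb => abbb => bb => ε

aba->b; abb->b; ba->a; bb->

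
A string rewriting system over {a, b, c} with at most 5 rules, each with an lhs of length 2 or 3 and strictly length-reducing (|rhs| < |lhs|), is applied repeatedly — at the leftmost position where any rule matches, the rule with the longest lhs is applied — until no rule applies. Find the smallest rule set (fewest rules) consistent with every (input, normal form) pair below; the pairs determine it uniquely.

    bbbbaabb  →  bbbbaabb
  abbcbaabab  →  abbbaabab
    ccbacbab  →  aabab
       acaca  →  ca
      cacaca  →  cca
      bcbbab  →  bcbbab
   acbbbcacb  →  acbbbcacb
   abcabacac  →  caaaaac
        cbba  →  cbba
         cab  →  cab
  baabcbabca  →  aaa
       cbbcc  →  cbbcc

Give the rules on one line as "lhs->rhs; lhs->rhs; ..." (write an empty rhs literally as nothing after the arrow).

abc->ca; aca->; bac->aa; cba->ba

  | bbbbaabb
  | abbcbaabab => abbbaabab
  | ccbacbab => cbacbab => bacbab => aabab
  | acaca => ca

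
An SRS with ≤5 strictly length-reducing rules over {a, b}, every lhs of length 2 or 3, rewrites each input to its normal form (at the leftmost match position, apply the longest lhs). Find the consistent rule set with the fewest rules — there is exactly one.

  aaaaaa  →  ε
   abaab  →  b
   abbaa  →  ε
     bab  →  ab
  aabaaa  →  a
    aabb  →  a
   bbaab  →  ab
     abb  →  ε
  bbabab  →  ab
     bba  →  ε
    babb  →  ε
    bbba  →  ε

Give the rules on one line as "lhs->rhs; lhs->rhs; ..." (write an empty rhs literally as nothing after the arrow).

  | aaaaaa => aaaa => aa => ε
  | abaab => abab => aab => b
  | abbaa => aaaa => aa => ε
  | bab => ab

aa->; ba->a; baa->ba; bb->a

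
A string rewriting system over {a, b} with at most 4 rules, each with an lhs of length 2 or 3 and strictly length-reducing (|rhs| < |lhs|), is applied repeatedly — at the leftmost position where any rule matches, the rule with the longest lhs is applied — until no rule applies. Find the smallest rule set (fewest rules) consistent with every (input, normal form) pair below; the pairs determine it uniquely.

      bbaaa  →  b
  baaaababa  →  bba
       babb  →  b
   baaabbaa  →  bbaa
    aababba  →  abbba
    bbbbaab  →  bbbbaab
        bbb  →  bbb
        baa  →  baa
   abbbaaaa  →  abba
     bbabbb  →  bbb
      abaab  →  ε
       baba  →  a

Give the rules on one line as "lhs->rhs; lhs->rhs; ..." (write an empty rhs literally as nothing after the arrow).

  | bbaaa => bbab => b
  | baaaababa => babababa => ababa => bba
  | babb => b
  | baaabbaa => babbbaa => bbaa

aaa->ab; aba->b; bab->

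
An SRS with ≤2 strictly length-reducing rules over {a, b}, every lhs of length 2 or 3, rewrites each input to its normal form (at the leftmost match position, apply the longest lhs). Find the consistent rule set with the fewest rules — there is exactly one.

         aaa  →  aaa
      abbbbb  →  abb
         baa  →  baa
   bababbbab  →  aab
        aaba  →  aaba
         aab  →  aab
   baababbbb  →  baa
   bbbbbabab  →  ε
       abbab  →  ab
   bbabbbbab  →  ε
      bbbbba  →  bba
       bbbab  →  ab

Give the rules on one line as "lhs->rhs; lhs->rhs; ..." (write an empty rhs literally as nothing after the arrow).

bab->; bbb->

  | aaa
  | abbbbb => abb
  | baa
  | bababbbab => abbbab => aab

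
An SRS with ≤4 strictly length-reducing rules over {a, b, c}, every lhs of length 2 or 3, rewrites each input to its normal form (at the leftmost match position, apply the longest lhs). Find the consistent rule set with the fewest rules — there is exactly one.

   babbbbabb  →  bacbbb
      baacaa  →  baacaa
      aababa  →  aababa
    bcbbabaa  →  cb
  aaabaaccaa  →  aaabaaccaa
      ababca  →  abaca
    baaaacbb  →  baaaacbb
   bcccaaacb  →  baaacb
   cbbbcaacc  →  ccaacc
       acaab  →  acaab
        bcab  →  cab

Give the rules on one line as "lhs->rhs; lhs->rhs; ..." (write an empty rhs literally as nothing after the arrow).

  | babbbbabb => babbcbbb => babcbbb => bacbbb
  | baacaa
  | aababa
  | bcbbabaa => cbbabaa => ccbbaa => cccba => bba => cb

bba->cb; bc->c; ccc->b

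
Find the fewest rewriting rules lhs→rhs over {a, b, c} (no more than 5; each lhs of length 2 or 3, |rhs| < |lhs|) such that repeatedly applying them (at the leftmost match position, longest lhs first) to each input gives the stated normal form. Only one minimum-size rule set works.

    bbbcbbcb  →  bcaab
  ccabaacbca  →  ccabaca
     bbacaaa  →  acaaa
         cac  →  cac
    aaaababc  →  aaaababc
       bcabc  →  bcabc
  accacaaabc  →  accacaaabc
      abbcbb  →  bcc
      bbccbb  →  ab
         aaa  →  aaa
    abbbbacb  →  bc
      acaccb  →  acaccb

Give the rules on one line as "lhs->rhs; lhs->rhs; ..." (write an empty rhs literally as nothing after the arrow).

  | bbbcbbcb => bcbbcb => bcaab
  | ccabaacbca => ccabaca
  | bbacaaa => acaaa
  | cac

abb->bc; acb->; bb->; bbc->aa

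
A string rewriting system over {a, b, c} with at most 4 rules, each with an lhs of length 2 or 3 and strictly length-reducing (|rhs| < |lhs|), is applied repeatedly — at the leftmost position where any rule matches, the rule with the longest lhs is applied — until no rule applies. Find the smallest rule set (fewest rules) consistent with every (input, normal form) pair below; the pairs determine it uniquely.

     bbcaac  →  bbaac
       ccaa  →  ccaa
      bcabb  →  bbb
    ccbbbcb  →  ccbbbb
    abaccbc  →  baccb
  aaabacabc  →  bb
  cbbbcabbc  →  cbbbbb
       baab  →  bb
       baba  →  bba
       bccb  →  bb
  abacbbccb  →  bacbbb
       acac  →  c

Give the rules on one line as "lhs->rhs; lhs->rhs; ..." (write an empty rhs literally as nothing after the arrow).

  | bbcaac => bbaac
  | ccaa
  | bcabb => babb => bbb
  | ccbbbcb => ccbbbb

ab->b; aca->; bc->b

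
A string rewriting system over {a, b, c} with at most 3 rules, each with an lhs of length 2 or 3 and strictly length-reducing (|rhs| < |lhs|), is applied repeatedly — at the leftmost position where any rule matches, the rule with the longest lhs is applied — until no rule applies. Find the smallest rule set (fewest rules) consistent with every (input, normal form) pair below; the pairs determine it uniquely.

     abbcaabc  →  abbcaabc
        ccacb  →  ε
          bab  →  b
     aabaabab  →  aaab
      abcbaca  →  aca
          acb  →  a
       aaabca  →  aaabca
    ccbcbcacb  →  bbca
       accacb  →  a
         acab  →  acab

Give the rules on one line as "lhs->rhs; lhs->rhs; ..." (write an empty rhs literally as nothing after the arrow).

  | abbcaabc
  | ccacb => bacb => cb => ε
  | bab => b
  | aabaabab => aaabab => aaab

ba->; cb->; cc->b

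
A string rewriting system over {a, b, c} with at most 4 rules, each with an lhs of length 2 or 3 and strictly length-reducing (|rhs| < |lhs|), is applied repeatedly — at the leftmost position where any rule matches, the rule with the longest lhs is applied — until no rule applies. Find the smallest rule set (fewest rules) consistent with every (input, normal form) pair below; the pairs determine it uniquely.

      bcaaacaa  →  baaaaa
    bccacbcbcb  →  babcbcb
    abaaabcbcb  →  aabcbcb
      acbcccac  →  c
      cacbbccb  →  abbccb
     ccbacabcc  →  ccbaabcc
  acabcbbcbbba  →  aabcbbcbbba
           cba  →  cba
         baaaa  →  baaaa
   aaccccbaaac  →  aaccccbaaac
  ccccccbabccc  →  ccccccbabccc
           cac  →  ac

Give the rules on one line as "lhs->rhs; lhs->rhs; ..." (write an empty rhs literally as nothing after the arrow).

  | bcaaacaa => baaacaa => baaaaa
  | bccacbcbcb => bcacbcbcb => bacbcbcb => babcbcb
  | abaaabcbcb => aabcbcb
  | acbcccac => abcccac => abccac => abcac => abac => c

aba->; acb->ab; ca->a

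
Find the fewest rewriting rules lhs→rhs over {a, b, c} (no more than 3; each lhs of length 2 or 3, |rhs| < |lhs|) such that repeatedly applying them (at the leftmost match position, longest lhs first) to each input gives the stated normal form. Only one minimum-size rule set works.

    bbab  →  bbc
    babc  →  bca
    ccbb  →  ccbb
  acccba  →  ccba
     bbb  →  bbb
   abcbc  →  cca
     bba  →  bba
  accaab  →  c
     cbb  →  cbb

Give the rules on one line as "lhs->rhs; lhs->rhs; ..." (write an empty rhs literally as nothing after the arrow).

ab->c; abc->ca; ac->

  | bbab => bbc
  | babc => bca
  | ccbb
  | acccba => ccba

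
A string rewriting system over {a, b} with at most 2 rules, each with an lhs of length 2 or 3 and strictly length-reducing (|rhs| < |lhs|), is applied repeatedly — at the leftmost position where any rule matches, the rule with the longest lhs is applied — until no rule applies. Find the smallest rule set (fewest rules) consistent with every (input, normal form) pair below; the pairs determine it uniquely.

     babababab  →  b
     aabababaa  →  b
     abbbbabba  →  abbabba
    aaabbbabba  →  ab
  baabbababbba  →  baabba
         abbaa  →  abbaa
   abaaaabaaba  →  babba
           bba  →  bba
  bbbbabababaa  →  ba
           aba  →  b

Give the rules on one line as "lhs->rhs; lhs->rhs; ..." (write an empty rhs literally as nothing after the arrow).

  | babababab => bbbabab => babab => bbb => b
  | aabababaa => abbabaa => abbba => aba => b
  | abbbbabba => abbabba
  | aaabbbabba => aaababba => aabbba => aaba => ab

aba->b; bbb->b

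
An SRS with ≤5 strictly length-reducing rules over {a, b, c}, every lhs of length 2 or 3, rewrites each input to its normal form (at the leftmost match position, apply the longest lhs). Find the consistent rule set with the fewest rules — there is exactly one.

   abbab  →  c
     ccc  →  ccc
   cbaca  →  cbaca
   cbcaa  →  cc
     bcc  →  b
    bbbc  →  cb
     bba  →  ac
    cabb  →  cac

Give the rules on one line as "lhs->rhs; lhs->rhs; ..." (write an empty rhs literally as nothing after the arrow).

aa->b; bb->c; bba->ac; bc->b

  | abbab => aacb => bcb => bb => c
  | ccc
  | cbaca
  | cbcaa => cbaa => cbb => cc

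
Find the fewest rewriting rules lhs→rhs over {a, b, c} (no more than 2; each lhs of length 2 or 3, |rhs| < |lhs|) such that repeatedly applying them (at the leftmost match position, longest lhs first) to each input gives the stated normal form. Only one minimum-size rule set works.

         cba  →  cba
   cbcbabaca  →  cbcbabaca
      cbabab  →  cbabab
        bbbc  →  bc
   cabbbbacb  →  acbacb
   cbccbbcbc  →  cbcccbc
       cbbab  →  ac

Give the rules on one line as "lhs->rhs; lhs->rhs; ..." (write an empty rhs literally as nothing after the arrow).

bb->; cab->ac

  | cba
  | cbcbabaca
  | cbabab
  | bbbc => bc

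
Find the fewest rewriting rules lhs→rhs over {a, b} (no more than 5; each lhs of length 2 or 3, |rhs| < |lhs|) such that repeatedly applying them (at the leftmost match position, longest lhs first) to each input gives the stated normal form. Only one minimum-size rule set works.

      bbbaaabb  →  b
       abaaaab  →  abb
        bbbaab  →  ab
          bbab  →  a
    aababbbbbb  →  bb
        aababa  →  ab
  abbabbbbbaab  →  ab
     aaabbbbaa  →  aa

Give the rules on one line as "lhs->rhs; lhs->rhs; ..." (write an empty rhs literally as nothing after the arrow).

  | bbbaaabb => aaaabb => aabb => b
  | abaaaab => abaaab => abaab => abab => abb
  | bbbaab => aaab => ab
  | bbab => bbb => a

aaa->a; aab->; ba->b; bbb->a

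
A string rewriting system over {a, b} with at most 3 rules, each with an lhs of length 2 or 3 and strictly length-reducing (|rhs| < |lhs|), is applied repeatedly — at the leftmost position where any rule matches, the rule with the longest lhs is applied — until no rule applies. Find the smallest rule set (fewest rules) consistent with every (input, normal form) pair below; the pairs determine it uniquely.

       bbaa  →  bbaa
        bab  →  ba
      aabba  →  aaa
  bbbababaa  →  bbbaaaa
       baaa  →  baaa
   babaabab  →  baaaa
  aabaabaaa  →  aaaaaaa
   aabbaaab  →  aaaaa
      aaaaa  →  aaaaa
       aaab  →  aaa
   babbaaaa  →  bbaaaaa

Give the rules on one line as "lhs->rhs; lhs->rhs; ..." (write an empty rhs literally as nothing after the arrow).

ab->a; abb->ba

  | bbaa
  | bab => ba
  | aabba => abaa => aaa
  | bbbababaa => bbbaabaa => bbbaaaa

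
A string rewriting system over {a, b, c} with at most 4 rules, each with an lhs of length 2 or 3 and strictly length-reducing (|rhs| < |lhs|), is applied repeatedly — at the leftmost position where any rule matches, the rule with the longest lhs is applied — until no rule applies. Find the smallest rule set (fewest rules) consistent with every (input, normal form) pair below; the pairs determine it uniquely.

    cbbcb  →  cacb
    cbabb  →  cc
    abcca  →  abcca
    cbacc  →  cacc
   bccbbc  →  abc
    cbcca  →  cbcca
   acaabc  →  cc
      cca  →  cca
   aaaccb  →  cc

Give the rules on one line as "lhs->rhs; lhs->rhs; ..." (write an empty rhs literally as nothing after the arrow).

  | cbbcb => cacb
  | cbabb => cabb => caa => cc
  | abcca
  | cbacc => cacc

aa->c; ba->a; bb->a; ccb->a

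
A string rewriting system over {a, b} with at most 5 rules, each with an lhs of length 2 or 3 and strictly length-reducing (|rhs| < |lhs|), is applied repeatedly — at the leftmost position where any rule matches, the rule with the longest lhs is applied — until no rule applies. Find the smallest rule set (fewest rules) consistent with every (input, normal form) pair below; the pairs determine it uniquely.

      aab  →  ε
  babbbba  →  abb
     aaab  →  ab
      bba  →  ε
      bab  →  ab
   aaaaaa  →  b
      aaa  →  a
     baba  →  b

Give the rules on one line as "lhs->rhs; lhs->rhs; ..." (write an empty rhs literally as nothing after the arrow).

  | aab => ε
  | babbbba => abbbba => abb
  | aaab => bab => ab
  | bba => ε

aa->b; aab->; ba->a; bba->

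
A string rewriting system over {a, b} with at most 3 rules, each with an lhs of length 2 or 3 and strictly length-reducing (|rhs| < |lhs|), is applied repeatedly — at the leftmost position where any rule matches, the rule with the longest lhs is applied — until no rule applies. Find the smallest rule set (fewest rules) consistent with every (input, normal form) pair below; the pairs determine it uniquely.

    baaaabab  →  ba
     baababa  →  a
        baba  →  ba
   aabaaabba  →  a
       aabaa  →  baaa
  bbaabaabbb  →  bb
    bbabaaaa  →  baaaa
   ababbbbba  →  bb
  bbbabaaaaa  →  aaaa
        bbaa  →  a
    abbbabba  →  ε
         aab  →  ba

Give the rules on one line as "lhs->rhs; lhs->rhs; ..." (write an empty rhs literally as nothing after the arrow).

aab->ba; ab->; bba->

  | baaaabab => baabaab => bbaaab => aab => ba
  | baababa => bbaaba => aba => a
  | baba => ba
  | aabaaabba => baaaabba => baababa => bbaaba => aba => a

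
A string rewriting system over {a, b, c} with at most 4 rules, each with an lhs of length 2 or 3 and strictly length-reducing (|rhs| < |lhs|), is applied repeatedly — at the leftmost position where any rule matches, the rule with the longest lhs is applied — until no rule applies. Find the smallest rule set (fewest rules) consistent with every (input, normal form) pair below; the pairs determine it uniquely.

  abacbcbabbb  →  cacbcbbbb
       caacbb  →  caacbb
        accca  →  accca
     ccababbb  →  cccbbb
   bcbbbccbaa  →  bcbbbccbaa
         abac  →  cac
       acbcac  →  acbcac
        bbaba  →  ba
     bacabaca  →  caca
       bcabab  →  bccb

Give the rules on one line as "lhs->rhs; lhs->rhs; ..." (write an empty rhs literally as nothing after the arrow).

ab->b; aba->ca; bac->; bba->

  | abacbcbabbb => cacbcbabbb => cacbcbbbb
  | caacbb
  | accca
  | ccababbb => cccabbb => cccbbb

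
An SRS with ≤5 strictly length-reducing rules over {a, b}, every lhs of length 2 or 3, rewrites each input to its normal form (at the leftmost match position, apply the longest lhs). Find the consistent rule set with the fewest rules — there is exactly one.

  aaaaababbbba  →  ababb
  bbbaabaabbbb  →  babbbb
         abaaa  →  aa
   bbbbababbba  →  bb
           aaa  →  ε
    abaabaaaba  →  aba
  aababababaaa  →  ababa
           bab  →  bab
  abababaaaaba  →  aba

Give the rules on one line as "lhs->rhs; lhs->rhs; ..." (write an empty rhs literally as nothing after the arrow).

aaa->; aab->ab; baa->; bba->

  | aaaaababbbba => aababbbba => ababbbba => ababb
  | bbbaabaabbbb => babaabbbb => babbbb
  | abaaa => aa
  | bbbbababbba => bbbabbba => bbbba => bb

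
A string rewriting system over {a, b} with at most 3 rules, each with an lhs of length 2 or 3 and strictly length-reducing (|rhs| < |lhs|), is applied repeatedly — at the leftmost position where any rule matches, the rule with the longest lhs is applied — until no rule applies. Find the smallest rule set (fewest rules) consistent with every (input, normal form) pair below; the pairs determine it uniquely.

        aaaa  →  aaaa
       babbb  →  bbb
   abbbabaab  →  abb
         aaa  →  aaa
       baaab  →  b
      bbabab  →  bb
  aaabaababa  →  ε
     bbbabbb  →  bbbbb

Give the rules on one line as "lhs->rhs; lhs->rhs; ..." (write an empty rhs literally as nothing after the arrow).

  | aaaa
  | babbb => bbb
  | abbbabaab => abbbaab => abbab => abb
  | aaa

aab->b; ba->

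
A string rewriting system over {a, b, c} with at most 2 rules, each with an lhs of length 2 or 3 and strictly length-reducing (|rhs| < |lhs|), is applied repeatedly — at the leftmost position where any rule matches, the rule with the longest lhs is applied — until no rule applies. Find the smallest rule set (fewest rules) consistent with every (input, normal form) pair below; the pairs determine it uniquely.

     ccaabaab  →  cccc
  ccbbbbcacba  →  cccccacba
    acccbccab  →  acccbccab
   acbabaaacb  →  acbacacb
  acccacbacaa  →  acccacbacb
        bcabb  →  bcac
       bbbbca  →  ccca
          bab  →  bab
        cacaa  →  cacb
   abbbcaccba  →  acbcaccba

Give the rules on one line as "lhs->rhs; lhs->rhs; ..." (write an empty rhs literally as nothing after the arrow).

aa->b; bb->c

  | ccaabaab => ccbbaab => cccaab => cccbb => cccc
  | ccbbbbcacba => cccbbcacba => cccccacba
  | acccbccab
  | acbabaaacb => acbabbacb => acbacacb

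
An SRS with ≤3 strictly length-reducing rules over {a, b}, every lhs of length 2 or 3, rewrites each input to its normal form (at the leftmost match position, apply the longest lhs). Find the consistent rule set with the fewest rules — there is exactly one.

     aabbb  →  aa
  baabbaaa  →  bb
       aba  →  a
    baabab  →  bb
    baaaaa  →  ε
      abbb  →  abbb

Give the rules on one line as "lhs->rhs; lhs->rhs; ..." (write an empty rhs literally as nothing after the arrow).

  | aabbb => aabb => aab => aa
  | baabbaaa => bbbaaa => bbba => bb
  | aba => a
  | baabab => bbab => bb

aab->aa; ba->; baa->b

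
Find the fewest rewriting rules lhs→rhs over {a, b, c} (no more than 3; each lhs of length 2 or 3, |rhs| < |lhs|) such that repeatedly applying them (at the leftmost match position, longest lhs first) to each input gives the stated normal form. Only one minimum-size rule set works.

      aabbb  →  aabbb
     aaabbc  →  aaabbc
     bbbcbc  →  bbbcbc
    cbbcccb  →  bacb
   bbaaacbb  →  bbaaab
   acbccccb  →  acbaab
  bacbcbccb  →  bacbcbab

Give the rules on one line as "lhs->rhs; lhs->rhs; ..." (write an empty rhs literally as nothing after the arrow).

  | aabbb
  | aaabbc
  | bbbcbc
  | cbbcccb => bcccb => bacb

cbb->b; cc->a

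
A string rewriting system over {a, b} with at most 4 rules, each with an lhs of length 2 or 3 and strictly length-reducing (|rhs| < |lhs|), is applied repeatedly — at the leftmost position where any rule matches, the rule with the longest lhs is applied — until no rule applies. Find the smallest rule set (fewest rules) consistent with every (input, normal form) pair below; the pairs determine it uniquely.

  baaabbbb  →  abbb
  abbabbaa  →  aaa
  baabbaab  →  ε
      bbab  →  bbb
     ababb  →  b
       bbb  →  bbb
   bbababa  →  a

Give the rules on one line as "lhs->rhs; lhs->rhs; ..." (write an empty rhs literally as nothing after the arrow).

  | baaabbbb => aaabbbb => abbb
  | abbabbaa => abbbbaa => abbbaa => abbaa => abaa => aaa
  | baabbaab => aabbaab => baab => aab => ε
  | bbab => bbb

aab->; aba->aa; ba->a; bab->bb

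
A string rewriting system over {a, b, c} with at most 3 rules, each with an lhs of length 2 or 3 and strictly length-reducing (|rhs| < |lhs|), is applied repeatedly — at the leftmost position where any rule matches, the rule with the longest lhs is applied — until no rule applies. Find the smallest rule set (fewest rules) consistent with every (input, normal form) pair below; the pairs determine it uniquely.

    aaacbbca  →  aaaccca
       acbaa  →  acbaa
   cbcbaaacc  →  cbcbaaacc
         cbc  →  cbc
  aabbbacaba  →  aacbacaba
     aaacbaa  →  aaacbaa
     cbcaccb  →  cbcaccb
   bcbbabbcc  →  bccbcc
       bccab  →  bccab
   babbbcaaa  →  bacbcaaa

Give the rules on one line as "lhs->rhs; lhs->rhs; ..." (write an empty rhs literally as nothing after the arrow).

bb->c; bba->b

  | aaacbbca => aaaccca
  | acbaa
  | cbcbaaacc
  | cbc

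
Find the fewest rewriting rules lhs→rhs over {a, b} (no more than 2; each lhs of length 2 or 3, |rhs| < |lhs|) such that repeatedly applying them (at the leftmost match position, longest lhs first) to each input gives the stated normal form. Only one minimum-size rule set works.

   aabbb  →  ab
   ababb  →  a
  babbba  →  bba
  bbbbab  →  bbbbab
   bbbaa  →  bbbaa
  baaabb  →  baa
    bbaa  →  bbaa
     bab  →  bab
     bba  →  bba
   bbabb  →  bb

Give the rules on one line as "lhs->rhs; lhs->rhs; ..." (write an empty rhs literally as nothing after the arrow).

  | aabbb => ab
  | ababb => aabb => a
  | babbba => bba
  | bbbbab

aba->aa; abb->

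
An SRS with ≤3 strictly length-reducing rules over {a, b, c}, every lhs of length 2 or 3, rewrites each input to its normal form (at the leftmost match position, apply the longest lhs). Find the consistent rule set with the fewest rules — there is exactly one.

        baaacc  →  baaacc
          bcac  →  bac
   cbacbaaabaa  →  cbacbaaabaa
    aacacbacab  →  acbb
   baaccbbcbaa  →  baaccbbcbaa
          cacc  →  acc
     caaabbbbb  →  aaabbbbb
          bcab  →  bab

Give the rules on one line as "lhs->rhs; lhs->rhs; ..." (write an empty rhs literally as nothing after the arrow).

aca->; ca->a

  | baaacc
  | bcac => bac
  | cbacbaaabaa
  | aacacbacab => acbacab => acbb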